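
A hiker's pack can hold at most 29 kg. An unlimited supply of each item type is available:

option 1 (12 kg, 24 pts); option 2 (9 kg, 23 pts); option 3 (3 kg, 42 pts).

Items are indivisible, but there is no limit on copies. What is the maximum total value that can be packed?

378 pts

Best value-per-unit is option 3 at 42/3, and filling with it alone uses weight 9×3=27. No mix of the others beats 9×42 = 378.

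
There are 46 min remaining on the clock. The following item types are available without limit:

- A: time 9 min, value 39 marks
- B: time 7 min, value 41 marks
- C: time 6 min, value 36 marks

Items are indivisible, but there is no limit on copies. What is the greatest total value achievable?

Best value-per-unit is C at 36/6; filling with it alone gives 7×36 = 252.
Optimal mix: 4×B + 3×C → time 46, value 272.

272 marks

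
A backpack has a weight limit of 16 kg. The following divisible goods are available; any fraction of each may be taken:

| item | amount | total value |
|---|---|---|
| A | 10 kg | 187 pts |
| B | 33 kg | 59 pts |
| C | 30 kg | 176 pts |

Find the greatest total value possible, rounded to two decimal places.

Take in order of value per unit:
- A (187/10 per unit): all 10 → value 187, running total 187.00
- C (176/30 per unit): 6 of 30 → value 6×176/30 = 35.2000, running total 222.20
Total 222.20.

222.20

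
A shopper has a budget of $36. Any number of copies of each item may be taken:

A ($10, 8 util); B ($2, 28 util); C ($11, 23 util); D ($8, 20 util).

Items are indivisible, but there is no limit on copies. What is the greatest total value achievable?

Best value-per-unit is B at 28/2, and filling with it alone uses cost 18×2=36. No mix of the others beats 18×28 = 504.

504 util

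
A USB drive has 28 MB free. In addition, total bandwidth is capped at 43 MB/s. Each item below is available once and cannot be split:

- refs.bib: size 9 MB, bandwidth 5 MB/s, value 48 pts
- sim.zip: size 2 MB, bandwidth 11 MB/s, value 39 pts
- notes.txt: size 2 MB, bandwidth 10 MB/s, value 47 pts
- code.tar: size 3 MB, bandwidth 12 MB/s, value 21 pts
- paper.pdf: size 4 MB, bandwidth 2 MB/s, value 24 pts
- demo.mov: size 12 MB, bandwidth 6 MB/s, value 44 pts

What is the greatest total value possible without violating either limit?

Feasible sets respecting both limits:
- refs.bib+sim.zip+notes.txt+code.tar+paper.pdf: size 20, bandwidth 40, value 179
- refs.bib+sim.zip+notes.txt+demo.mov: size 25, bandwidth 32, value 178
- sim.zip+notes.txt+code.tar+paper.pdf+demo.mov: size 23, bandwidth 41, value 175
Best: 179 pts.

179 pts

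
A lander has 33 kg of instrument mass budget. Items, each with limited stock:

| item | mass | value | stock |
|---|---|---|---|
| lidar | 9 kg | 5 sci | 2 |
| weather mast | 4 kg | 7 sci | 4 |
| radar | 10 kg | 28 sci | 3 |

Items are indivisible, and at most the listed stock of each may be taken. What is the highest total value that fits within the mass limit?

Top feasible selections:
- 3×radar: mass 30, value 84
- 3×weather mast + 2×radar: mass 32, value 77
- 2×weather mast + 2×radar: mass 28, value 70
Best: 84 sci.

84 sci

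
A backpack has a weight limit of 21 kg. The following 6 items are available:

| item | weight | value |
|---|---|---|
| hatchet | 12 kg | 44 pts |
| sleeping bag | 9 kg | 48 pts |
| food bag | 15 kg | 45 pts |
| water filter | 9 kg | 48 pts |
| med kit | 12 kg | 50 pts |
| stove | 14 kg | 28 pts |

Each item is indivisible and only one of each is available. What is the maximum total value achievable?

Check high-value combinations within 21 kg:
- sleeping bag+med kit: weight 9+12=21, value 48+50=98
- water filter+med kit: weight 9+12=21, value 48+50=98
- sleeping bag+water filter: weight 9+9=18, value 48+48=96
Best: 98 pts.

98 pts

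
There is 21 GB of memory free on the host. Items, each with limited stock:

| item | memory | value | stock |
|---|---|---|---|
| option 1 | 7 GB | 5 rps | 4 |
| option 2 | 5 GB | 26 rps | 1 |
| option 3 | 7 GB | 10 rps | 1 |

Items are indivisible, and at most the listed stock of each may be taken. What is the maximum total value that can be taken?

41 rps

Best selections within memory 21 and stock limits:
- 1×option 1 + 1×option 2 + 1×option 3: memory 19, value 41
- 1×option 2 + 1×option 3: memory 12, value 36
Best: 41 rps.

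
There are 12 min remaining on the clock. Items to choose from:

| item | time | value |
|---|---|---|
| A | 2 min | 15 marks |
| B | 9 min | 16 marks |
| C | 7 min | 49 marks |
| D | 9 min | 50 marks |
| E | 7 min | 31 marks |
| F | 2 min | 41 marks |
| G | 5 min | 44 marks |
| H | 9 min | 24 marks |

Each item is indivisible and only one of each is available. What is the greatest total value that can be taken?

Check high-value combinations within 12 min:
- A+C+F: time 2+7+2=11, value 15+49+41=105
- A+F+G: time 2+2+5=9, value 15+41+44=100
- C+G: time 7+5=12, value 49+44=93
- D+F: time 9+2=11, value 50+41=91
- C+F: time 7+2=9, value 49+41=90
Best: 105 marks.

105 marks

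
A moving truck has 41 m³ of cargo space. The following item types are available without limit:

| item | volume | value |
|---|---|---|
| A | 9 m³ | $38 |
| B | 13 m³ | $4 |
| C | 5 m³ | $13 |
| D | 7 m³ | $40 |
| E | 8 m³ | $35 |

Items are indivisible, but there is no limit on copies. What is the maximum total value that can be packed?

Best value-per-unit is D at 40/7; filling with it alone gives 5×40 = 200.
Optimal mix: 1×C + 5×D → volume 40, value 213.

$213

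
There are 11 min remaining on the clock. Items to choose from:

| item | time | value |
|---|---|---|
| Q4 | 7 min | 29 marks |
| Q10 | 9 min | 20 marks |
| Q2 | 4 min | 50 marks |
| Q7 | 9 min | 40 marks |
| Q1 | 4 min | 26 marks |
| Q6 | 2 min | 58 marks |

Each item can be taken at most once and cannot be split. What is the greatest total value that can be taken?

Check high-value combinations within 11 min:
- Q2+Q1+Q6: time 4+4+2=10, value 50+26+58=134
- Q2+Q6: time 4+2=6, value 50+58=108
- Q7+Q6: time 9+2=11, value 40+58=98
- Q4+Q6: time 7+2=9, value 29+58=87
Best: 134 marks.

134 marks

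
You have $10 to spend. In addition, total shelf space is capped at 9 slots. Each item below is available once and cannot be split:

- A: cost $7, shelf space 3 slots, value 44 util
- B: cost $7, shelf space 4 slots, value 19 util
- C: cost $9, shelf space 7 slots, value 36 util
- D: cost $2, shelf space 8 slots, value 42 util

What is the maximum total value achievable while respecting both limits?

Feasible sets respecting both limits:
- A: cost 7, shelf space 3, value 44
- D: cost 2, shelf space 8, value 42
- C: cost 9, shelf space 7, value 36
- B: cost 7, shelf space 4, value 19
Best: 44 util.

44 util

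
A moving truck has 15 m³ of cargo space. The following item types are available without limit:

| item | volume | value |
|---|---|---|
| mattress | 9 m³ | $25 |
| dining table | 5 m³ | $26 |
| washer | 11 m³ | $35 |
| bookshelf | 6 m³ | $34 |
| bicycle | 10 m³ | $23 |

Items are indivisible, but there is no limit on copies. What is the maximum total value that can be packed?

$78

Best value-per-unit is bookshelf at 34/6; filling with it alone gives 2×34 = 68.
Optimal mix: 3×dining table → volume 15, value 78.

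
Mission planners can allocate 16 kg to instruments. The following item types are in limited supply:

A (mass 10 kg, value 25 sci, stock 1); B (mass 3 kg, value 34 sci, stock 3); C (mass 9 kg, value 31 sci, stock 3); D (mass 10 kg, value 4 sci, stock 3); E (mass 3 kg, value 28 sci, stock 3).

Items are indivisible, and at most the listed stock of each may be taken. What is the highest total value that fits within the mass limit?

158 sci

Top feasible selections:
- 3×B + 2×E: mass 15, value 158
- 2×B + 3×E: mass 15, value 152
- 3×B + 1×E: mass 12, value 130
Best: 158 sci.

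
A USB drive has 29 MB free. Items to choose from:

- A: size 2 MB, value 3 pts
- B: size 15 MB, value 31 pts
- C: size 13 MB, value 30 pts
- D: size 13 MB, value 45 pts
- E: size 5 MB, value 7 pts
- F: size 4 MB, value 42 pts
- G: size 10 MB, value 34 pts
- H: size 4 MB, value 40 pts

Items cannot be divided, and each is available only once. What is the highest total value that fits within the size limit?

137 pts

Check high-value combinations within 29 MB:
- A+D+E+F+H: size 2+13+5+4+4=28, value 3+45+7+42+40=137
- D+E+F+H: size 13+5+4+4=26, value 45+7+42+40=134
- A+D+F+H: size 2+13+4+4=23, value 3+45+42+40=130
- D+F+H: size 13+4+4=21, value 45+42+40=127
- A+E+F+G+H: size 2+5+4+10+4=25, value 3+7+42+34+40=126
Best: 137 pts.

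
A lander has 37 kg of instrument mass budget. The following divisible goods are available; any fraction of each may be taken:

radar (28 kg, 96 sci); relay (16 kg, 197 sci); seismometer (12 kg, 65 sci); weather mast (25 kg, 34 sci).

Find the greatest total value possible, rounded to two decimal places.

292.86

Take in order of value per unit:
- relay (197/16 per unit): all 16 → value 197, running total 197.00
- seismometer (65/12 per unit): all 12 → value 65, running total 262.00
- radar (96/28 per unit): 9 of 28 → value 9×96/28 = 30.8571, running total 292.86
Total 292.86.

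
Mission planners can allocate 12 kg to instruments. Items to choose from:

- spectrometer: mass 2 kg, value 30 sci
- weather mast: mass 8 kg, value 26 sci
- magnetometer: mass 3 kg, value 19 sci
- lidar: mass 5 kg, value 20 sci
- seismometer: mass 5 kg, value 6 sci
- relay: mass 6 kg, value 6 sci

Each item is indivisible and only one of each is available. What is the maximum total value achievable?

69 sci

Check high-value combinations within 12 kg:
- spectrometer+magnetometer+lidar: mass 2+3+5=10, value 30+19+20=69
- spectrometer+weather mast: mass 2+8=10, value 30+26=56
- spectrometer+lidar+seismometer: mass 2+5+5=12, value 30+20+6=56
- spectrometer+magnetometer+seismometer: mass 2+3+5=10, value 30+19+6=55
- spectrometer+magnetometer+relay: mass 2+3+6=11, value 30+19+6=55
Best: 69 sci.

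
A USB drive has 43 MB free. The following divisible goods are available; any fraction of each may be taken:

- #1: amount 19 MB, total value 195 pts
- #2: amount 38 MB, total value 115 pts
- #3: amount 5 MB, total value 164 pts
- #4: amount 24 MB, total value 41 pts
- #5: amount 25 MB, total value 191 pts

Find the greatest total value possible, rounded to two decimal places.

Take in order of value per unit:
- #3 (164/5 per unit): all 5 → value 164, running total 164.00
- #1 (195/19 per unit): all 19 → value 195, running total 359.00
- #5 (191/25 per unit): 19 of 25 → value 19×191/25 = 145.1600, running total 504.16
Total 504.16.

504.16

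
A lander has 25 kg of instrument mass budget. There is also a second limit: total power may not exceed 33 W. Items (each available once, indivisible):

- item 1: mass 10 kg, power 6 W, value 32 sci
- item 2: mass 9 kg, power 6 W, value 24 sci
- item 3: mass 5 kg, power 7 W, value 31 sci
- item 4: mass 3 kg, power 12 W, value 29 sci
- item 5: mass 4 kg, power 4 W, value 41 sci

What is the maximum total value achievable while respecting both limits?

133 sci

Feasible sets respecting both limits:
- item 1+item 3+item 4+item 5: mass 22, power 29, value 133
- item 2+item 3+item 4+item 5: mass 21, power 29, value 125
- item 1+item 3+item 5: mass 19, power 17, value 104
- item 1+item 4+item 5: mass 17, power 22, value 102
Best: 133 sci.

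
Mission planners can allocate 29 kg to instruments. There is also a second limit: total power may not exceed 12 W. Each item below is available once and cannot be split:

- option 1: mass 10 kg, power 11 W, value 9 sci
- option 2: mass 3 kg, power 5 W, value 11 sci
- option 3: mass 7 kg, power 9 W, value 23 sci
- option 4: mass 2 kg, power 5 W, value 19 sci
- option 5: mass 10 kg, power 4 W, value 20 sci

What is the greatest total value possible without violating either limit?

39 sci

Feasible sets respecting both limits:
- option 4+option 5: mass 12, power 9, value 39
- option 2+option 5: mass 13, power 9, value 31
- option 2+option 4: mass 5, power 10, value 30
- option 3: mass 7, power 9, value 23
Best: 39 sci.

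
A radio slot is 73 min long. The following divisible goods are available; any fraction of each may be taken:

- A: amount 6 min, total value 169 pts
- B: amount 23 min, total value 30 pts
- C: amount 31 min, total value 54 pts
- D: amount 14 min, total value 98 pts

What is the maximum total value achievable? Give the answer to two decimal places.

349.70

Take in order of value per unit:
- A (169/6 per unit): all 6 → value 169, running total 169.00
- D (98/14 per unit): all 14 → value 98, running total 267.00
- C (54/31 per unit): all 31 → value 54, running total 321.00
- B (30/23 per unit): 22 of 23 → value 22×30/23 = 28.6957, running total 349.70
Total 349.70.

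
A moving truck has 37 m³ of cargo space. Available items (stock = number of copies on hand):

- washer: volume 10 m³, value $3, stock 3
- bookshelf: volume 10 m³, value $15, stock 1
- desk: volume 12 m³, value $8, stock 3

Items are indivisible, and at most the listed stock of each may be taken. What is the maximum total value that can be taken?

Top feasible selections:
- 1×bookshelf + 2×desk: volume 34, value 31
- 1×washer + 1×bookshelf + 1×desk: volume 32, value 26
Best: $31.

$31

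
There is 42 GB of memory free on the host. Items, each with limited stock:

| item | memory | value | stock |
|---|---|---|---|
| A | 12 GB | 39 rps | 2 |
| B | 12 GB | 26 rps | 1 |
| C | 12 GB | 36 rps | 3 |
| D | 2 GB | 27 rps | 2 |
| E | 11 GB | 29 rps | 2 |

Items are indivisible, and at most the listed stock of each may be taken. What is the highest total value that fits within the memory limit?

Best selections within memory 42 and stock limits:
- 2×A + 1×C + 2×D: memory 40, value 168
- 1×A + 2×C + 2×D: memory 40, value 165
- 3×C + 2×D: memory 40, value 162
- 2×A + 2×D + 1×E: memory 39, value 161
Best: 168 rps.

168 rps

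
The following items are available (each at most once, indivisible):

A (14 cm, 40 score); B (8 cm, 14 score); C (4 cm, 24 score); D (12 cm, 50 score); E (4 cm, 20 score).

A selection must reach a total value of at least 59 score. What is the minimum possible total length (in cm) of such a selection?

Subsets with value ≥ 59, sorted by total length:
- C+D: length 16, value 74
- D+E: length 16, value 70
- A+C: length 18, value 64
- A+E: length 18, value 60
Minimum length: 16 cm.

16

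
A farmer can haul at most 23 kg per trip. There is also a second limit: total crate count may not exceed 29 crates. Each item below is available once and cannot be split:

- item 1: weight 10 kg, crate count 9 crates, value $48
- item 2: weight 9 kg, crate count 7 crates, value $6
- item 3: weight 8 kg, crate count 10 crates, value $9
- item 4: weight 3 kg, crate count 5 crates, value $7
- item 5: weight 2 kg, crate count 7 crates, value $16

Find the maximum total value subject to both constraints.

Feasible sets respecting both limits:
- item 1+item 3+item 5: weight 20, crate count 26, value 73
- item 1+item 4+item 5: weight 15, crate count 21, value 71
- item 1+item 2+item 5: weight 21, crate count 23, value 70
Best: $73.

$73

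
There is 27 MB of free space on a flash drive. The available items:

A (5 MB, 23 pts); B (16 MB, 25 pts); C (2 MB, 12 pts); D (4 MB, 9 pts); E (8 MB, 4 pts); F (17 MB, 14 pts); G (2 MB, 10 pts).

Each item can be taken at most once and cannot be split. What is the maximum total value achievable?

Check high-value combinations within 27 MB:
- A+B+C+G: size 5+16+2+2=25, value 23+25+12+10=70
- A+B+C+D: size 5+16+2+4=27, value 23+25+12+9=69
- A+B+D+G: size 5+16+4+2=27, value 23+25+9+10=67
- A+B+C: size 5+16+2=23, value 23+25+12=60
- A+C+F+G: size 5+2+17+2=26, value 23+12+14+10=59
Best: 70 pts.

70 pts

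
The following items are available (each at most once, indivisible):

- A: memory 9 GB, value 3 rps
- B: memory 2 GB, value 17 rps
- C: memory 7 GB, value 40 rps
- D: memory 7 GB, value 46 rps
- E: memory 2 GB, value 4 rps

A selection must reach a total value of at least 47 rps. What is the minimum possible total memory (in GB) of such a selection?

9

Subsets with value ≥ 47, sorted by total memory:
- B+D: memory 9, value 63
- B+C: memory 9, value 57
- D+E: memory 9, value 50
- B+D+E: memory 11, value 67
Minimum memory: 9 GB.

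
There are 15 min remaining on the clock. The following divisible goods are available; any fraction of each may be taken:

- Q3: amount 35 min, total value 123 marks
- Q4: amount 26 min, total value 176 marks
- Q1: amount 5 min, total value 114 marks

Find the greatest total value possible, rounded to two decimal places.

181.69

Take in order of value per unit:
- Q1 (114/5 per unit): all 5 → value 114, running total 114.00
- Q4 (176/26 per unit): 10 of 26 → value 10×176/26 = 67.6923, running total 181.69
Total 181.69.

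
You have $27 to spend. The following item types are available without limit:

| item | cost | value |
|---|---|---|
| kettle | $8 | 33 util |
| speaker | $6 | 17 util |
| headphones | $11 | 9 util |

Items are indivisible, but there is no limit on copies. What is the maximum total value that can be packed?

Best value-per-unit is kettle at 33/8, and filling with it alone uses cost 3×8=24. No mix of the others beats 3×33 = 99.

99 util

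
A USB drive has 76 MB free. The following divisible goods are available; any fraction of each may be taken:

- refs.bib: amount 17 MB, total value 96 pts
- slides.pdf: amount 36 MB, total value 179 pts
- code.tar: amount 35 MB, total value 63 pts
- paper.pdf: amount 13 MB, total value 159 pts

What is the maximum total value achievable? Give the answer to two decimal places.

Take in order of value per unit:
- paper.pdf (159/13 per unit): all 13 → value 159, running total 159.00
- refs.bib (96/17 per unit): all 17 → value 96, running total 255.00
- slides.pdf (179/36 per unit): all 36 → value 179, running total 434.00
- code.tar (63/35 per unit): 10 of 35 → value 10×63/35 = 18.0000, running total 452.00
Total 452.00.

452.00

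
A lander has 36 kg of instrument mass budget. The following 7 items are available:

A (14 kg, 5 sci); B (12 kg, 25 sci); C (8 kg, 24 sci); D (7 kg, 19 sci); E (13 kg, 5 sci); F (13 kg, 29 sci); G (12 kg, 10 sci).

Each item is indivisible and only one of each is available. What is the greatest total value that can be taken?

This is a 0/1 knapsack; check combinations near the capacity.
- B+C+F: mass 12+8+13=33, value 25+24+29=78
- B+D+F: mass 12+7+13=32, value 25+19+29=73
- C+D+F: mass 8+7+13=28, value 24+19+29=72
- B+C+D: mass 12+8+7=27, value 25+24+19=68
Best: 78 sci.

78 sci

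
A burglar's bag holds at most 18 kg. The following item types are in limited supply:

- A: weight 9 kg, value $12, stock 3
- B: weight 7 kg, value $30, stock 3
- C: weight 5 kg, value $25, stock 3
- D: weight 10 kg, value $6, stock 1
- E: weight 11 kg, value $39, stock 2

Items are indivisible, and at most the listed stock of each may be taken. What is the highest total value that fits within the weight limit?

$80

Top feasible selections:
- 1×B + 2×C: weight 17, value 80
- 3×C: weight 15, value 75
- 1×B + 1×E: weight 18, value 69
- 1×C + 1×E: weight 16, value 64
Best: $80.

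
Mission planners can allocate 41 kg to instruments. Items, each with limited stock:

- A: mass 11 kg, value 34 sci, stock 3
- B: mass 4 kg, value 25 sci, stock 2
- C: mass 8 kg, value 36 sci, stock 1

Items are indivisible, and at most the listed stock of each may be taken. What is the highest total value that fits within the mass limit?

Best selections within mass 41 and stock limits:
- 2×A + 2×B + 1×C: mass 38, value 154
- 3×A + 2×B: mass 41, value 152
- 3×A + 1×C: mass 41, value 138
Best: 154 sci.

154 sci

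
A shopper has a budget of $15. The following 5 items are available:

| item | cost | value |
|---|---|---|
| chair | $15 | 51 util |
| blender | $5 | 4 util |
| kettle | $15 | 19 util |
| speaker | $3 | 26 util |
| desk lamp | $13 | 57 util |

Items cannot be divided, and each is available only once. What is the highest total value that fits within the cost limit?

Check high-value combinations within $15:
- desk lamp: cost 13, value 57
- chair: cost 15, value 51
- blender+speaker: cost 5+3=8, value 4+26=30
- speaker: cost 3, value 26
- kettle: cost 15, value 19
Best: 57 util.

57 util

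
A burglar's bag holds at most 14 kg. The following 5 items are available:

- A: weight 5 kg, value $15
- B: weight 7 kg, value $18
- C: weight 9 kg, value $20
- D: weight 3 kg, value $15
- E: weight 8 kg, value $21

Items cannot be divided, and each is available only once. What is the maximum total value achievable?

$36

This is a 0/1 knapsack; check combinations near the capacity.
- D+E: weight 3+8=11, value 15+21=36
- A+E: weight 5+8=13, value 15+21=36
- C+D: weight 9+3=12, value 20+15=35
- A+C: weight 5+9=14, value 15+20=35
- B+D: weight 7+3=10, value 18+15=33
Best: $36.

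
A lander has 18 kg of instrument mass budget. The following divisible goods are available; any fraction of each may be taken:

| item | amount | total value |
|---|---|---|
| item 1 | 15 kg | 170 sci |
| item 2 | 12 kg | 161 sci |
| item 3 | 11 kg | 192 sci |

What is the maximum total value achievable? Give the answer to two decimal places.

285.92

Take in order of value per unit:
- item 3 (192/11 per unit): all 11 → value 192, running total 192.00
- item 2 (161/12 per unit): 7 of 12 → value 7×161/12 = 93.9167, running total 285.92
Total 285.92.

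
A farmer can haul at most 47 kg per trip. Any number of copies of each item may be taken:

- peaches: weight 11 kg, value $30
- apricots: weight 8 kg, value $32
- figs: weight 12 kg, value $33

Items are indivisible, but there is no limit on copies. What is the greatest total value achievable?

$161

Best value-per-unit is apricots at 32/8; filling with it alone gives 5×32 = 160.
Optimal mix: 4×apricots + 1×figs → weight 44, value 161.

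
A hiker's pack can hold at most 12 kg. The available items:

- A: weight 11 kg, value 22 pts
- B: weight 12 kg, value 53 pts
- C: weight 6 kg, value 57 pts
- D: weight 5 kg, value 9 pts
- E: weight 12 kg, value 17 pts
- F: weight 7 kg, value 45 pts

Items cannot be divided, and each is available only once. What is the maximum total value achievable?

66 pts

Check high-value combinations within 12 kg:
- C+D: weight 6+5=11, value 57+9=66
- C: weight 6, value 57
- D+F: weight 5+7=12, value 9+45=54
- B: weight 12, value 53
- F: weight 7, value 45
Best: 66 pts.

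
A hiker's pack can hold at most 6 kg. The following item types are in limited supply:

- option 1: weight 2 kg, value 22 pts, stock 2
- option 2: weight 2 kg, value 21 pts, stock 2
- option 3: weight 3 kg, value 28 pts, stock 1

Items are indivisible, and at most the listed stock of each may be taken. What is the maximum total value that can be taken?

Best selections within weight 6 and stock limits:
- 2×option 1 + 1×option 2: weight 6, value 65
- 1×option 1 + 2×option 2: weight 6, value 64
- 1×option 1 + 1×option 3: weight 5, value 50
- 1×option 2 + 1×option 3: weight 5, value 49
Best: 65 pts.

65 pts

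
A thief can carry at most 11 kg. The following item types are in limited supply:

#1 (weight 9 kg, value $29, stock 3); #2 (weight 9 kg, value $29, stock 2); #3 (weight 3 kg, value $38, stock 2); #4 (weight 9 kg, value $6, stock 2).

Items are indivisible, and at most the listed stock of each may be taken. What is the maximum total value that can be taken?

Best selections within weight 11 and stock limits:
- 2×#3: weight 6, value 76
- 1×#3: weight 3, value 38
- 1×#2: weight 9, value 29
Best: $76.

$76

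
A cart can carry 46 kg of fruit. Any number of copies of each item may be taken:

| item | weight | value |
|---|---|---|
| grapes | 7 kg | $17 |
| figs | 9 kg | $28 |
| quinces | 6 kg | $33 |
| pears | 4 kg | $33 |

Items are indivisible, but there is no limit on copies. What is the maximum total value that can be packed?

Best value-per-unit is pears at 33/4; filling with it alone gives 11×33 = 363.
Optimal mix: 1×quinces + 10×pears → weight 46, value 363.

$363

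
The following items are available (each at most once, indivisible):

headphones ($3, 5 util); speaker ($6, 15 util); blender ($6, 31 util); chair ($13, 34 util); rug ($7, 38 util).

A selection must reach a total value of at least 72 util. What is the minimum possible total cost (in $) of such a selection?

Subsets with value ≥ 72, sorted by total cost:
- headphones+blender+rug: cost 16, value 74
- speaker+blender+rug: cost 19, value 84
Minimum cost: 16 $.

16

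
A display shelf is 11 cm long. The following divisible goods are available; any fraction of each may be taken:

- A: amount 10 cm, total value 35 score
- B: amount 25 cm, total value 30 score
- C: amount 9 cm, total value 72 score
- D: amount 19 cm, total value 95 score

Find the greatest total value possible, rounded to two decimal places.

Take in order of value per unit:
- C (72/9 per unit): all 9 → value 72, running total 72.00
- D (95/19 per unit): 2 of 19 → value 2×95/19 = 10.0000, running total 82.00
Total 82.00.

82.00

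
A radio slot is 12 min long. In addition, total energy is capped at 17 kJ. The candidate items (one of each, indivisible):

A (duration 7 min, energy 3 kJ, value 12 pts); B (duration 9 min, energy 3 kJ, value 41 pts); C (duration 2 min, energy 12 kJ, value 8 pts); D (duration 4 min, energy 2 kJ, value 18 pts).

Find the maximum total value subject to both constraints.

49 pts

Feasible sets respecting both limits:
- B+C: duration 11, energy 15, value 49
- B: duration 9, energy 3, value 41
- A+D: duration 11, energy 5, value 30
Best: 49 pts.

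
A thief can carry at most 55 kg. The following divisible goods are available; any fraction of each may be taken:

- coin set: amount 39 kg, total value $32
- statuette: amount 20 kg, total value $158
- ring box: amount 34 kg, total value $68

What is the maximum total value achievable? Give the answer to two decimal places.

226.82

Take in order of value per unit:
- statuette (158/20 per unit): all 20 → value 158, running total 158.00
- ring box (68/34 per unit): all 34 → value 68, running total 226.00
- coin set (32/39 per unit): 1 of 39 → value 1×32/39 = 0.8205, running total 226.82
Total 226.82.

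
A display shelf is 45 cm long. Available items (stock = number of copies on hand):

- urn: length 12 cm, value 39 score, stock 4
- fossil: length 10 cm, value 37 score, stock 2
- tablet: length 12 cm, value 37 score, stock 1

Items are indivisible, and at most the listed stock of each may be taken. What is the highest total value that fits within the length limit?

Top feasible selections:
- 2×urn + 2×fossil: length 44, value 152
- 1×urn + 2×fossil + 1×tablet: length 44, value 150
- 3×urn: length 36, value 117
- 2×urn + 1×fossil: length 34, value 115
Best: 152 score.

152 score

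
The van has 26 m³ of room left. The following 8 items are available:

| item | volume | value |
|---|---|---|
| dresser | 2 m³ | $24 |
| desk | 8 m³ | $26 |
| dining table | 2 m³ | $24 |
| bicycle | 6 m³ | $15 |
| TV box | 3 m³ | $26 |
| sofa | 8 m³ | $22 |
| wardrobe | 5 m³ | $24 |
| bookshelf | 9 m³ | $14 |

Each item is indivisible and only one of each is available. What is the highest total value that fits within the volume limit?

Check high-value combinations within 26 m³:
- dresser+desk+dining table+bicycle+TV box+wardrobe: volume 2+8+2+6+3+5=26, value 24+26+24+15+26+24=139
- dresser+dining table+bicycle+TV box+sofa+wardrobe: volume 2+2+6+3+8+5=26, value 24+24+15+26+22+24=135
- dresser+desk+dining table+TV box+wardrobe: volume 2+8+2+3+5=20, value 24+26+24+26+24=124
- dresser+desk+dining table+TV box+sofa: volume 2+8+2+3+8=23, value 24+26+24+26+22=122
Best: $139.

$139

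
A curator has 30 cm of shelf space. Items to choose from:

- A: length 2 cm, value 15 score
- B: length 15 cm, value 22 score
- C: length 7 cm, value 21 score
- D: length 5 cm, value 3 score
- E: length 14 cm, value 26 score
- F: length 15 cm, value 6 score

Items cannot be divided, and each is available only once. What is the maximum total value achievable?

65 score

Check high-value combinations within 30 cm:
- A+C+D+E: length 2+7+5+14=28, value 15+21+3+26=65
- A+C+E: length 2+7+14=23, value 15+21+26=62
- A+B+C+D: length 2+15+7+5=29, value 15+22+21+3=61
Best: 65 score.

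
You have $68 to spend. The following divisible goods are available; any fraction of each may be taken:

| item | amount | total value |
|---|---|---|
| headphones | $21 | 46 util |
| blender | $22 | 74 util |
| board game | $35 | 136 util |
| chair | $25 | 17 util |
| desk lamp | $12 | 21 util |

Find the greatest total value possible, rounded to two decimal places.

234.10

Take in order of value per unit:
- board game (136/35 per unit): all 35 → value 136, running total 136.00
- blender (74/22 per unit): all 22 → value 74, running total 210.00
- headphones (46/21 per unit): 11 of 21 → value 11×46/21 = 24.0952, running total 234.10
Total 234.10.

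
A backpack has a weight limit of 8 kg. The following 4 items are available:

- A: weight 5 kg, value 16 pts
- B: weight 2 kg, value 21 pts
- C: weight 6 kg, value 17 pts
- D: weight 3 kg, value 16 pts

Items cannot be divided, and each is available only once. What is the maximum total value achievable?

38 pts

Check high-value combinations within 8 kg:
- B+C: weight 2+6=8, value 21+17=38
- B+D: weight 2+3=5, value 21+16=37
- A+B: weight 5+2=7, value 16+21=37
- A+D: weight 5+3=8, value 16+16=32
- B: weight 2, value 21
Best: 38 pts.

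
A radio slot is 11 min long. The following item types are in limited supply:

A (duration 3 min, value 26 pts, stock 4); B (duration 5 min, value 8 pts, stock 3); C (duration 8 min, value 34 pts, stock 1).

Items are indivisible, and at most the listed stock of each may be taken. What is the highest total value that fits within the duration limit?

78 pts

Top feasible selections:
- 3×A: duration 9, value 78
- 1×A + 1×C: duration 11, value 60
Best: 78 pts.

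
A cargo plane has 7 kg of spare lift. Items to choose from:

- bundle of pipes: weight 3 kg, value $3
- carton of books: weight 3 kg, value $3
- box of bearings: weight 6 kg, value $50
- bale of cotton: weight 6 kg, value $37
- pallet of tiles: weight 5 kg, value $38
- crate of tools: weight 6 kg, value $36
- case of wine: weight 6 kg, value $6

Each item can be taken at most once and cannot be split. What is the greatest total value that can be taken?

Check high-value combinations within 7 kg:
- box of bearings: weight 6, value 50
- pallet of tiles: weight 5, value 38
- bale of cotton: weight 6, value 37
- crate of tools: weight 6, value 36
- bundle of pipes+carton of books: weight 3+3=6, value 3+3=6
Best: $50.

$50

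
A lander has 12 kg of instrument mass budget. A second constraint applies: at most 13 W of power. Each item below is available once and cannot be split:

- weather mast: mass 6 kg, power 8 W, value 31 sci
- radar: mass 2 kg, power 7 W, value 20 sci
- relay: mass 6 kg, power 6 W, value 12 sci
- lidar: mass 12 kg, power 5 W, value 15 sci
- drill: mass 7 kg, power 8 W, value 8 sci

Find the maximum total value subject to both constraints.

Feasible sets respecting both limits:
- radar+relay: mass 8, power 13, value 32
- weather mast: mass 6, power 8, value 31
- radar: mass 2, power 7, value 20
- lidar: mass 12, power 5, value 15
Best: 32 sci.

32 sci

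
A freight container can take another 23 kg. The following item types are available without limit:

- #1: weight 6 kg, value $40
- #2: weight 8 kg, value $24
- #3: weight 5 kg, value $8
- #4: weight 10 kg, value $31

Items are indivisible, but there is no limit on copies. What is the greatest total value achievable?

$128

Best value-per-unit is #1 at 40/6; filling with it alone gives 3×40 = 120.
Optimal mix: 3×#1 + 1×#3 → weight 23, value 128.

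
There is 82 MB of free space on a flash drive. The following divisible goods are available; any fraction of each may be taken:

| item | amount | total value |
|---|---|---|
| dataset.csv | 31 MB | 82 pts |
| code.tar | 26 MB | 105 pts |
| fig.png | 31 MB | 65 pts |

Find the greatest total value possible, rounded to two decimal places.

239.42

Take in order of value per unit:
- code.tar (105/26 per unit): all 26 → value 105, running total 105.00
- dataset.csv (82/31 per unit): all 31 → value 82, running total 187.00
- fig.png (65/31 per unit): 25 of 31 → value 25×65/31 = 52.4194, running total 239.42
Total 239.42.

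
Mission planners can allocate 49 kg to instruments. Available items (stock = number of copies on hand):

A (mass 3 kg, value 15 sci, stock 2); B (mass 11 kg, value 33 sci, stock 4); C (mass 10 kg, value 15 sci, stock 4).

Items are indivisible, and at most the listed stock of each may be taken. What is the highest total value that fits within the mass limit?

147 sci

Top feasible selections:
- 1×A + 4×B: mass 47, value 147
- 2×A + 3×B + 1×C: mass 49, value 144
- 4×B: mass 44, value 132
- 2×A + 3×B: mass 39, value 129
Best: 147 sci.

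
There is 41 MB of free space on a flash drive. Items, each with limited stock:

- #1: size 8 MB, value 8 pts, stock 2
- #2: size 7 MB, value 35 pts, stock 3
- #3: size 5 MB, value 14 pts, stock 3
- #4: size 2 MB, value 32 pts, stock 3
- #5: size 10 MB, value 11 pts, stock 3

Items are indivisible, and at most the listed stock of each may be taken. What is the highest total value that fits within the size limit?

Top feasible selections:
- 3×#2 + 2×#3 + 3×#4: size 37, value 229
- 1×#1 + 3×#2 + 1×#3 + 3×#4: size 40, value 223
Best: 229 pts.

229 pts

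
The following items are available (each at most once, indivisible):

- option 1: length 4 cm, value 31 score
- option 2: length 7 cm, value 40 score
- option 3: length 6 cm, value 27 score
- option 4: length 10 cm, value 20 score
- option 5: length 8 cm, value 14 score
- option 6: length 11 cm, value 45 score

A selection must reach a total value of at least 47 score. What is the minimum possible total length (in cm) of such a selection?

Subsets with value ≥ 47, sorted by total length:
- option 1+option 3: length 10, value 58
- option 1+option 2: length 11, value 71
- option 2+option 3: length 13, value 67
- option 1+option 4: length 14, value 51
Minimum length: 10 cm.

10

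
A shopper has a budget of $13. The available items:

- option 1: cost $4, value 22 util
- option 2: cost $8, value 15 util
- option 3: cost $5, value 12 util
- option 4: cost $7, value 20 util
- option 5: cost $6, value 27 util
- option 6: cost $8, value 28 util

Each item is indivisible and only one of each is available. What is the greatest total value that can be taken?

Check high-value combinations within $13:
- option 1+option 6: cost 4+8=12, value 22+28=50
- option 1+option 5: cost 4+6=10, value 22+27=49
- option 4+option 5: cost 7+6=13, value 20+27=47
- option 1+option 4: cost 4+7=11, value 22+20=42
- option 3+option 6: cost 5+8=13, value 12+28=40
Best: 50 util.

50 util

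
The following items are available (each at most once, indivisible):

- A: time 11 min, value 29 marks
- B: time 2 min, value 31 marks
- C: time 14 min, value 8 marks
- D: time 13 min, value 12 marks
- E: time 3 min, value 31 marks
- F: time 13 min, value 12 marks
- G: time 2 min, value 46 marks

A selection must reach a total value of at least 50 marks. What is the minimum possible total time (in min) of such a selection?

4

Subsets with value ≥ 50, sorted by total time:
- B+G: time 4, value 77
- E+G: time 5, value 77
- B+E: time 5, value 62
- B+E+G: time 7, value 108
Minimum time: 4 min.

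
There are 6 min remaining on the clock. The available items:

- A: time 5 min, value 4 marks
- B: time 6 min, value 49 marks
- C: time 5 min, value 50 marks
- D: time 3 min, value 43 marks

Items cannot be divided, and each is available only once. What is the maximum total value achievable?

50 marks

Check high-value combinations within 6 min:
- C: time 5, value 50
- B: time 6, value 49
- D: time 3, value 43
- A: time 5, value 4
Best: 50 marks.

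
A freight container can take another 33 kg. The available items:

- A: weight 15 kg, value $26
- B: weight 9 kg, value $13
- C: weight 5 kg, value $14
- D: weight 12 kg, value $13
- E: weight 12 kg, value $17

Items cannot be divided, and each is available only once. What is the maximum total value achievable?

$57

Check high-value combinations within 33 kg:
- A+C+E: weight 15+5+12=32, value 26+14+17=57
- A+B+C: weight 15+9+5=29, value 26+13+14=53
- A+C+D: weight 15+5+12=32, value 26+14+13=53
Best: $57.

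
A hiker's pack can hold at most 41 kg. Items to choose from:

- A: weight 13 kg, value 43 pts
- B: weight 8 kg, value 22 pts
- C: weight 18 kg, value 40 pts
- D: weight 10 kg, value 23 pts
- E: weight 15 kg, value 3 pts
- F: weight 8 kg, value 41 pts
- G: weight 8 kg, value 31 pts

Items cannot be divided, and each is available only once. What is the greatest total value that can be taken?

138 pts

Check high-value combinations within 41 kg:
- A+D+F+G: weight 13+10+8+8=39, value 43+23+41+31=138
- A+B+F+G: weight 13+8+8+8=37, value 43+22+41+31=137
- A+B+D+F: weight 13+8+10+8=39, value 43+22+23+41=129
- A+C+F: weight 13+18+8=39, value 43+40+41=124
Best: 138 pts.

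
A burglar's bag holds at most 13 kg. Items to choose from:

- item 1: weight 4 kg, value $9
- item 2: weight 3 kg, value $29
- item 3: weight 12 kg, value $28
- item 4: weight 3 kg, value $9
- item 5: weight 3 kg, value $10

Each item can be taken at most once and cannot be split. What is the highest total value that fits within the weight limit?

$57

Check high-value combinations within 13 kg:
- item 1+item 2+item 4+item 5: weight 4+3+3+3=13, value 9+29+9+10=57
- item 2+item 4+item 5: weight 3+3+3=9, value 29+9+10=48
- item 1+item 2+item 5: weight 4+3+3=10, value 9+29+10=48
- item 1+item 2+item 4: weight 4+3+3=10, value 9+29+9=47
Best: $57.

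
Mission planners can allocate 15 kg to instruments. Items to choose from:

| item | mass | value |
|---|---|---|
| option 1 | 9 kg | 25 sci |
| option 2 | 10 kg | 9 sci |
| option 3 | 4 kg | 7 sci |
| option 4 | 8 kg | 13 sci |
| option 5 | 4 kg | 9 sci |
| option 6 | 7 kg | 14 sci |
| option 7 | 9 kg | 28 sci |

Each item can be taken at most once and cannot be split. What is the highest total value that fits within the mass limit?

This is a 0/1 knapsack; check combinations near the capacity.
- option 5+option 7: mass 4+9=13, value 9+28=37
- option 3+option 7: mass 4+9=13, value 7+28=35
- option 1+option 5: mass 9+4=13, value 25+9=34
- option 1+option 3: mass 9+4=13, value 25+7=32
Best: 37 sci.

37 sci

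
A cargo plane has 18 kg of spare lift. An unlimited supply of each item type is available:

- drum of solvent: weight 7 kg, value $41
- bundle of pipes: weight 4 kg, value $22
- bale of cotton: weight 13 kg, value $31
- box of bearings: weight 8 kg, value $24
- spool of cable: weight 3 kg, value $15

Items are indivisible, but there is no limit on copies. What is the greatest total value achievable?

$104

Best value-per-unit is drum of solvent at 41/7; filling with it alone gives 2×41 = 82.
Optimal mix: 2×drum of solvent + 1×bundle of pipes → weight 18, value 104.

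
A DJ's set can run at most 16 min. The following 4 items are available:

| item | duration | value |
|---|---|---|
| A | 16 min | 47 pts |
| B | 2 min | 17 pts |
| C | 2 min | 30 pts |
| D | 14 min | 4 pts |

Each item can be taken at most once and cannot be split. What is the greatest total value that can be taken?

Check high-value combinations within 16 min:
- B+C: duration 2+2=4, value 17+30=47
- A: duration 16, value 47
- C+D: duration 2+14=16, value 30+4=34
Best: 47 pts.

47 pts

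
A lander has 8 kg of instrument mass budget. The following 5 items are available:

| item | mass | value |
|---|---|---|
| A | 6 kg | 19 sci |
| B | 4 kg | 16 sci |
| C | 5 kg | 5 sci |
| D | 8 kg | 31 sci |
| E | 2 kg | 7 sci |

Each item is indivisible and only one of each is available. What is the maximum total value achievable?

31 sci

Check high-value combinations within 8 kg:
- D: mass 8, value 31
- A+E: mass 6+2=8, value 19+7=26
- B+E: mass 4+2=6, value 16+7=23
Best: 31 sci.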